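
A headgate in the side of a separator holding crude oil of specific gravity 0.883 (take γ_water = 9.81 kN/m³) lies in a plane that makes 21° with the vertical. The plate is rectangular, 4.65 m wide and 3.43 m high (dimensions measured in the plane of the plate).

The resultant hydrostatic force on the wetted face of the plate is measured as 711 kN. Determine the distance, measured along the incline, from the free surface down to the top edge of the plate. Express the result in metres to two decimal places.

y_top ≈ 3.80 m

γ = 0.883 × 9.81 = 8.66223 kN/m³.
A = 4.65 × 3.43 = 15.9495 m².
From F = γ·h_c·A, the centroid depth is h_c = 711/(8.66223 × 15.9495) = 5.14627 m.
The plate makes 21° with the vertical, i.e. θ = 90° − 21° = 69° to the horizontal. Measuring y along the incline from the free-surface line, vertical depth h = y·sinθ with sinθ = 0.933580.
Along the incline, y_c = h_c/sinθ = 5.14627/0.933580 = 5.5124 m.
The centroid lies 3.43/2 = 1.715 m below the top edge, so the top edge sits at y_top = 5.5124 − 1.715 = 3.7974 m along the incline.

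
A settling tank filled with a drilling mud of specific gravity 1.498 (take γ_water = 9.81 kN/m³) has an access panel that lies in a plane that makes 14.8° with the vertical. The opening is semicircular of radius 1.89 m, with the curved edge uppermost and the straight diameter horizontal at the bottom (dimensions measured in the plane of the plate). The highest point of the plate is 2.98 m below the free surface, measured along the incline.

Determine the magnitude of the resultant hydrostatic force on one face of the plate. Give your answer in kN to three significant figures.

F ≈ 324 kN

γ = 1.498 × 9.81 = 14.69538 kN/m³.
The plate makes 14.8° with the vertical, i.e. θ = 90° − 14.8° = 75.2° to the horizontal. Measuring y along the incline from the free-surface line, vertical depth h = y·sinθ with sinθ = 0.966823.
The centroid lies 4r/(3π) = 0.802141 m above the diameter, so r − 4r/(3π) = 1.89 − 0.802141 = 1.08786 m below the topmost point, so y_c = 2.98 + 1.08786 = 4.06786 m and h_c = 4.06786 × 0.966823 = 3.9329 m.
A = πr²/2 = π × 1.89²/2 = 5.61104 m².
Resultant F = γ·h_c·A = 14.69538 × 3.9329 × 5.61104 = 324.293 kN.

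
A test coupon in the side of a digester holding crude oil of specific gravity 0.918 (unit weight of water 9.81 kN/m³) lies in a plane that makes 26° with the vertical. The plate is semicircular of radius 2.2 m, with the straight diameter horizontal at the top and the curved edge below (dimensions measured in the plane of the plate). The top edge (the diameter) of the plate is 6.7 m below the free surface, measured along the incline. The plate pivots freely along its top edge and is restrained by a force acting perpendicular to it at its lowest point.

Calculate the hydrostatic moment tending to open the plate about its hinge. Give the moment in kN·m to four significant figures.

M ≈ 459.4 kN·m

γ = 0.918 × 9.81 = 9.00558 kN/m³.
The plate makes 26° with the vertical, i.e. θ = 90° − 26° = 64° to the horizontal. Measuring y along the incline from the free-surface line, vertical depth h = y·sinθ with sinθ = 0.898794.
The centroid of a semicircle lies 4r/(3π) = 0.933709 m from the diameter, here below the top edge, so y_c = 6.7 + 0.933709 = 7.63371 m and h_c = 7.63371 × 0.898794 = 6.86113 m.
A = πr²/2 = π × 2.2²/2 = 7.60265 m².
Resultant F = γ·h_c·A = 9.00558 × 6.86113 × 7.60265 = 469.756 kN.
I_c = (π/8 − 8/(9π))·r⁴ = 0.109757 × 2.2⁴ = 2.57112 m⁴.
Centre of pressure: y_p = y_c + I_c/(y_c·A) = 7.63371 + 2.57112/(7.63371 × 7.60265) = 7.63371 + 0.0443018 = 7.67801 m along the plane.
The resultant acts 0.933709 + 0.0443018 = 0.978011 m (along the plate) below the hinge at the top edge, so the moment about the hinge is M = F × 0.978011 = 469.756 × 0.978011 = 459.427 kN·m.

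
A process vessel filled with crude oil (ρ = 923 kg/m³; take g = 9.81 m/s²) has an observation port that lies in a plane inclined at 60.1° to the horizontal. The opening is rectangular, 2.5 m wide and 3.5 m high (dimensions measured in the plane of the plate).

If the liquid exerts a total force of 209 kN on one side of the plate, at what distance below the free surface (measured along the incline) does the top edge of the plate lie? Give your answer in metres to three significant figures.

y_top ≈ 1.29 m

γ = ρg = 923 × 9.81 / 1000 = 9.05463 kN/m³.
A = 2.5 × 3.5 = 8.75 m².
From F = γ·h_c·A, the centroid depth is h_c = 209/(9.05463 × 8.75) = 2.63796 m.
Let θ = 60.1° be the plate's angle to the horizontal; measure y along the incline from where the plane meets the free surface. Vertical depth h = y·sinθ with sinθ = 0.866897.
Along the incline, y_c = h_c/sinθ = 2.63796/0.866897 = 3.04299 m.
The centroid lies 3.5/2 = 1.75 m below the top edge, so the top edge sits at y_top = 3.04299 − 1.75 = 1.29299 m along the incline.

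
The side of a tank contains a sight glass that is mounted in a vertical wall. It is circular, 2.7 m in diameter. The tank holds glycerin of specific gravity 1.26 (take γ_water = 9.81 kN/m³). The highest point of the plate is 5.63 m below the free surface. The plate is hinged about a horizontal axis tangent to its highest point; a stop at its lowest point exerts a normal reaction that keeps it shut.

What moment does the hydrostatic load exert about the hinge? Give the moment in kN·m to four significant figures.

γ = 1.26 × 9.81 = 12.3606 kN/m³.
The centroid is at the centre, 1.35 m below the top of the plate, so the centroid depth is h_c = 5.63 + 1.35 = 6.98 m.
A = π(1.35)² = 5.72555 m².
Resultant F = γ·h_c·A = 12.3606 × 6.98 × 5.72555 = 493.983 kN.
I_c = πr⁴/4 = π × 1.35⁴/4 = 2.6087 m⁴.
Centre of pressure: y_p = y_c + I_c/(y_c·A) = 6.98 + 2.6087/(6.98 × 5.72555) = 6.98 + 0.0652757 = 7.04528 m along the plane.
The resultant acts 1.35 + 0.0652757 = 1.41528 m (along the plate) below the hinge at the top edge, so the moment about the hinge is M = F × 1.41528 = 493.983 × 1.41528 = 699.124 kN·m.

M ≈ 699.1 kN·m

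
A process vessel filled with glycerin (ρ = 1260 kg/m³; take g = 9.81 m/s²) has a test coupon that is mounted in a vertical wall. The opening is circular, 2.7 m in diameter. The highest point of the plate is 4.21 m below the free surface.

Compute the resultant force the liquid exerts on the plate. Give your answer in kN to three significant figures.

F ≈ 393 kN

γ = ρg = 1260 × 9.81 / 1000 = 12.3606 kN/m³.
The centroid is at the centre, 1.35 m below the top of the plate, so the centroid depth is h_c = 4.21 + 1.35 = 5.56 m.
A = π(1.35)² = 5.72555 m².
Resultant F = γ·h_c·A = 12.3606 × 5.56 × 5.72555 = 393.488 kN.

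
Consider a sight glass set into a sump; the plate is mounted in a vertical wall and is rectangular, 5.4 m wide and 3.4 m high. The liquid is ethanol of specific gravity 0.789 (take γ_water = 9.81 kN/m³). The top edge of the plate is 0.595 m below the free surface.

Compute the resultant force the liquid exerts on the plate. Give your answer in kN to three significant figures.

γ = 0.789 × 9.81 = 7.74009 kN/m³.
The centroid lies 3.4/2 = 1.7 m below the top edge, so the centroid depth is h_c = 0.595 + 1.7 = 2.295 m.
A = 5.4 × 3.4 = 18.36 m².
Resultant F = γ·h_c·A = 7.74009 × 2.295 × 18.36 = 326.138 kN.

F ≈ 326 kN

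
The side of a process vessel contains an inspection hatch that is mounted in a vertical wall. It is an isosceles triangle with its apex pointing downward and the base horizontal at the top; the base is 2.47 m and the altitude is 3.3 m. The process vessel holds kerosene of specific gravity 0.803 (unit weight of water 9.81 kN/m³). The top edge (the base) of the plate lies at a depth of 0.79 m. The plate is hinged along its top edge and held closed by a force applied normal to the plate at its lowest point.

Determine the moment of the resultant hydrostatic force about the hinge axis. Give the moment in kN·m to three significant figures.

M ≈ 86.2 kN·m

γ = 0.803 × 9.81 = 7.87743 kN/m³.
With the apex down, the centroid sits h/3 = 3.3/3 = 1.1 m below the base (the top edge), so the centroid depth is h_c = 0.79 + 1.1 = 1.89 m.
A = ½ × 2.47 × 3.3 = 4.0755 m².
Resultant F = γ·h_c·A = 7.87743 × 1.89 × 4.0755 = 60.6774 kN.
I_c = b·h³/36 = 2.47 × 3.3³/36 = 2.46568 m⁴.
Centre of pressure: y_p = y_c + I_c/(y_c·A) = 1.89 + 2.46568/(1.89 × 4.0755) = 1.89 + 0.320106 = 2.21011 m along the plane.
The resultant acts 1.1 + 0.320106 = 1.42011 m (along the plate) below the hinge at the top edge, so the moment about the hinge is M = F × 1.42011 = 60.6774 × 1.42011 = 86.1686 kN·m.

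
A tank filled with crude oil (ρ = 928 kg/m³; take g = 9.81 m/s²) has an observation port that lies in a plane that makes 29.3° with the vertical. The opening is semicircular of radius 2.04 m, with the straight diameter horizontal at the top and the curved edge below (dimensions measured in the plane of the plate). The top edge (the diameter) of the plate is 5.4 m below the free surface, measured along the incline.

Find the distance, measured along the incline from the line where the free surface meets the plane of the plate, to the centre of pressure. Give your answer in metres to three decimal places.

y_p = 6.312 m

γ = ρg = 928 × 9.81 / 1000 = 9.10368 kN/m³.
The plate makes 29.3° with the vertical, i.e. θ = 90° − 29.3° = 60.7° to the horizontal. Measuring y along the incline from the free-surface line, vertical depth h = y·sinθ with sinθ = 0.872069.
The centroid of a semicircle lies 4r/(3π) = 0.865803 m from the diameter, here below the top edge, so y_c = 5.4 + 0.865803 = 6.2658 m and h_c = 6.2658 × 0.872069 = 5.46421 m.
A = πr²/2 = π × 2.04²/2 = 6.53703 m².
Resultant F = γ·h_c·A = 9.10368 × 5.46421 × 6.53703 = 325.181 kN.
I_c = (π/8 − 8/(9π))·r⁴ = 0.109757 × 2.04⁴ = 1.90087 m⁴.
Centre of pressure: y_p = y_c + I_c/(y_c·A) = 6.2658 + 1.90087/(6.2658 × 6.53703) = 6.2658 + 0.0464083 = 6.31221 m along the plane.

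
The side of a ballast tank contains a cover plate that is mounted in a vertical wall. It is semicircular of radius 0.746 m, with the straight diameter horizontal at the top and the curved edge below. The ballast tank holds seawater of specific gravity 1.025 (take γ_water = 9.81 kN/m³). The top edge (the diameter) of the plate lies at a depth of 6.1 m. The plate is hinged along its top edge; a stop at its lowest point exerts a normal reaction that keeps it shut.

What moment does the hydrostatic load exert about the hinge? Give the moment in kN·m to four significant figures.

γ = 1.025 × 9.81 = 10.05525 kN/m³.
The centroid of a semicircle lies 4r/(3π) = 0.316612 m from the diameter, here below the top edge, so the centroid depth is h_c = 6.1 + 0.316612 = 6.41661 m.
A = πr²/2 = π × 0.746²/2 = 0.874173 m².
Resultant F = γ·h_c·A = 10.05525 × 6.41661 × 0.874173 = 56.4022 kN.
I_c = (π/8 − 8/(9π))·r⁴ = 0.109757 × 0.746⁴ = 0.0339928 m⁴.
Centre of pressure: y_p = y_c + I_c/(y_c·A) = 6.41661 + 0.0339928/(6.41661 × 0.874173) = 6.41661 + 0.00606016 = 6.42267 m along the plane.
The resultant acts 0.316612 + 0.00606016 = 0.322672 m (along the plate) below the hinge at the top edge, so the moment about the hinge is M = F × 0.322672 = 56.4022 × 0.322672 = 18.1994 kN·m.

M ≈ 18.20 kN·m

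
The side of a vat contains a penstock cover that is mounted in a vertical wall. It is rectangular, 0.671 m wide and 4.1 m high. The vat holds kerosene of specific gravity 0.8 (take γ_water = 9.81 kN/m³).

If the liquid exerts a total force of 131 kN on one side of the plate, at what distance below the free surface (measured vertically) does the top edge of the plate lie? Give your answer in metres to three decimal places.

d_top ≈ 4.017 m

γ = 0.8 × 9.81 = 7.848 kN/m³.
A = 0.671 × 4.1 = 2.7511 m².
From F = γ·h_c·A, the centroid depth is h_c = 131/(7.848 × 2.7511) = 6.06745 m.
The centroid lies 4.1/2 = 2.05 m below the top edge, so the top edge sits at h_top = 6.06745 − 2.05 = 4.01745 m below the surface.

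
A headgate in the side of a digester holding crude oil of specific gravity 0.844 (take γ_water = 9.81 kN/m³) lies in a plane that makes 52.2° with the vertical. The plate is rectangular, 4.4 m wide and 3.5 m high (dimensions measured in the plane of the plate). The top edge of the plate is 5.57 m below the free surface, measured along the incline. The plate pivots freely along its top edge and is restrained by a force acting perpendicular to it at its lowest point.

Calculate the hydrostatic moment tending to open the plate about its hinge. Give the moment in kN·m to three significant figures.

γ = 0.844 × 9.81 = 8.27964 kN/m³.
The plate makes 52.2° with the vertical, i.e. θ = 90° − 52.2° = 37.8° to the horizontal. Measuring y along the incline from the free-surface line, vertical depth h = y·sinθ with sinθ = 0.612907.
The centroid lies 3.5/2 = 1.75 m below the top edge, so y_c = 5.57 + 1.75 = 7.32 m and h_c = 7.32 × 0.612907 = 4.48648 m.
A = 4.4 × 3.5 = 15.4 m².
Resultant F = γ·h_c·A = 8.27964 × 4.48648 × 15.4 = 572.055 kN.
I_c = b·h³/12 = 4.4 × 3.5³/12 = 15.7208 m⁴.
Centre of pressure: y_p = y_c + I_c/(y_c·A) = 7.32 + 15.7208/(7.32 × 15.4) = 7.32 + 0.139458 = 7.45946 m along the plane.
The resultant acts 1.75 + 0.139458 = 1.88946 m (along the plate) below the hinge at the top edge, so the moment about the hinge is M = F × 1.88946 = 572.055 × 1.88946 = 1080.88 kN·m.

M ≈ 1080 kN·m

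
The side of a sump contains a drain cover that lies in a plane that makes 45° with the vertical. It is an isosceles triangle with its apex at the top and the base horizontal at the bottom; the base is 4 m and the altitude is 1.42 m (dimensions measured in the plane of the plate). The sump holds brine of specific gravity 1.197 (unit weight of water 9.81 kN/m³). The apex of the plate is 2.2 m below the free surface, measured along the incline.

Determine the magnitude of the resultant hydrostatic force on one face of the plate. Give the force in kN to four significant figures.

F ≈ 74.20 kN

γ = 1.197 × 9.81 = 11.74257 kN/m³.
The plate makes 45° with the vertical, i.e. θ = 90° − 45° = 45° to the horizontal. Measuring y along the incline from the free-surface line, vertical depth h = y·sinθ with sinθ = 0.707107.
With the apex up, the centroid sits 2h/3 = 2 × 1.42/3 = 0.946667 m below the apex, so y_c = 2.2 + 0.946667 = 3.14667 m and h_c = 3.14667 × 0.707107 = 2.22503 m.
A = ½ × 4 × 1.42 = 2.84 m².
Resultant F = γ·h_c·A = 11.74257 × 2.22503 × 2.84 = 74.2023 kN.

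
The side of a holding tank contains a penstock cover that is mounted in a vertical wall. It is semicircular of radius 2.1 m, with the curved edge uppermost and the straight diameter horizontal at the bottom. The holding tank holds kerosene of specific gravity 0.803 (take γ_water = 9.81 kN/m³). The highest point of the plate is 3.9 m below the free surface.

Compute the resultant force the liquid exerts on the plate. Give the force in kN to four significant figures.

γ = 0.803 × 9.81 = 7.87743 kN/m³.
The centroid lies 4r/(3π) = 0.891268 m above the diameter, so r − 4r/(3π) = 2.1 − 0.891268 = 1.20873 m below the topmost point, so the centroid depth is h_c = 3.9 + 1.20873 = 5.10873 m.
A = πr²/2 = π × 2.1²/2 = 6.92721 m².
Resultant F = γ·h_c·A = 7.87743 × 5.10873 × 6.92721 = 278.776 kN.

F ≈ 278.8 kN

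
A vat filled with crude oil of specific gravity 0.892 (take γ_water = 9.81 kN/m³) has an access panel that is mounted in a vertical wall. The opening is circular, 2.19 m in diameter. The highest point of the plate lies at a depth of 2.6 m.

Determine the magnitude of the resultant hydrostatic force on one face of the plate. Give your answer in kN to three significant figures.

γ = 0.892 × 9.81 = 8.75052 kN/m³.
The centroid is at the centre, 1.095 m below the top of the plate, so the centroid depth is h_c = 2.6 + 1.095 = 3.695 m.
A = π(1.095)² = 3.76685 m².
Resultant F = γ·h_c·A = 8.75052 × 3.695 × 3.76685 = 121.794 kN.

F ≈ 122 kN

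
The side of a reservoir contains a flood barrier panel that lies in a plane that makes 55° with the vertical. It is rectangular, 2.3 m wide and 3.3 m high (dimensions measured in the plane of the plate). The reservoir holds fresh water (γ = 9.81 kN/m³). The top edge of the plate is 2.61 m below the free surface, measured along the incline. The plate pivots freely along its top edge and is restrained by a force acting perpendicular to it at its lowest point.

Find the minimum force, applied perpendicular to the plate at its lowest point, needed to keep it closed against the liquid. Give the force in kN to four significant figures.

γ = 9.81 kN/m³.
The plate makes 55° with the vertical, i.e. θ = 90° − 55° = 35° to the horizontal. Measuring y along the incline from the free-surface line, vertical depth h = y·sinθ with sinθ = 0.573576.
The centroid lies 3.3/2 = 1.65 m below the top edge, so y_c = 2.61 + 1.65 = 4.26 m and h_c = 4.26 × 0.573576 = 2.44343 m.
A = 2.3 × 3.3 = 7.59 m².
Resultant F = γ·h_c·A = 9.81 × 2.44343 × 7.59 = 181.933 kN.
I_c = b·h³/12 = 2.3 × 3.3³/12 = 6.88792 m⁴.
Centre of pressure: y_p = y_c + I_c/(y_c·A) = 4.26 + 6.88792/(4.26 × 7.59) = 4.26 + 0.213028 = 4.47303 m along the plane.
The resultant acts 1.65 + 0.213028 = 1.86303 m (along the plate) below the hinge at the top edge, so the moment about the hinge is M = F × 1.86303 = 181.933 × 1.86303 = 338.947 kN·m.
A normal force at the bottom, 3.3 m from the hinge, must supply this moment: P = 338.947/3.3 = 102.711 kN.

P ≈ 102.7 kN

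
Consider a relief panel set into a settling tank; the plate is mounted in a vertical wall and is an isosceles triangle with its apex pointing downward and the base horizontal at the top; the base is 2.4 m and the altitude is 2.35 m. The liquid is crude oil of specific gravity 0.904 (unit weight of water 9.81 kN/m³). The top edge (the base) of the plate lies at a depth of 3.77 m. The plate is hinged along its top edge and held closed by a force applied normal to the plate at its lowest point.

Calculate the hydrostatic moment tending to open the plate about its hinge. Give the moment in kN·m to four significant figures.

M ≈ 96.87 kN·m

γ = 0.904 × 9.81 = 8.86824 kN/m³.
With the apex down, the centroid sits h/3 = 2.35/3 = 0.783333 m below the base (the top edge), so the centroid depth is h_c = 3.77 + 0.783333 = 4.55333 m.
A = ½ × 2.4 × 2.35 = 2.82 m².
Resultant F = γ·h_c·A = 8.86824 × 4.55333 × 2.82 = 113.872 kN.
I_c = b·h³/36 = 2.4 × 2.35³/36 = 0.865192 m⁴.
Centre of pressure: y_p = y_c + I_c/(y_c·A) = 4.55333 + 0.865192/(4.55333 × 2.82) = 4.55333 + 0.0673805 = 4.62071 m along the plane.
The resultant acts 0.783333 + 0.0673805 = 0.850713 m (along the plate) below the hinge at the top edge, so the moment about the hinge is M = F × 0.850713 = 113.872 × 0.850713 = 96.8724 kN·m.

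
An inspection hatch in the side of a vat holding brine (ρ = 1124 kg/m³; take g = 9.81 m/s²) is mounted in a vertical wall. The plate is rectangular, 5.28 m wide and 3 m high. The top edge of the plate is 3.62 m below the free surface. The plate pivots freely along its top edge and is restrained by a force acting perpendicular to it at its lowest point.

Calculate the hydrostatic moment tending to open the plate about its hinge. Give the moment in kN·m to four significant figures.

γ = ρg = 1124 × 9.81 / 1000 = 11.02644 kN/m³.
The centroid lies 3/2 = 1.5 m below the top edge, so the centroid depth is h_c = 3.62 + 1.5 = 5.12 m.
A = 5.28 × 3 = 15.84 m².
Resultant F = γ·h_c·A = 11.02644 × 5.12 × 15.84 = 894.253 kN.
I_c = b·h³/12 = 5.28 × 3³/12 = 11.88 m⁴.
Centre of pressure: y_p = y_c + I_c/(y_c·A) = 5.12 + 11.88/(5.12 × 15.84) = 5.12 + 0.146484 = 5.26648 m along the plane.
The resultant acts 1.5 + 0.146484 = 1.64648 m (along the plate) below the hinge at the top edge, so the moment about the hinge is M = F × 1.64648 = 894.253 × 1.64648 = 1472.37 kN·m.

M ≈ 1472 kN·m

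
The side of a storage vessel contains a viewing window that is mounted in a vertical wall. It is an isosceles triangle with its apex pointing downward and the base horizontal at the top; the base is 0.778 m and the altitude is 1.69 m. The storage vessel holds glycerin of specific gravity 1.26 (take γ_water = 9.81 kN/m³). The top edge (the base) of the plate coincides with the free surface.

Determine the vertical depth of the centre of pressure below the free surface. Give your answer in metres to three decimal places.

γ = 1.26 × 9.81 = 12.3606 kN/m³.
With the apex down, the centroid sits h/3 = 1.69/3 = 0.563333 m below the base (the top edge), so the centroid depth is h_c = 0.563333 m.
A = ½ × 0.778 × 1.69 = 0.65741 m².
Resultant F = γ·h_c·A = 12.3606 × 0.563333 × 0.65741 = 4.57763 kN.
I_c = b·h³/36 = 0.778 × 1.69³/36 = 0.104313 m⁴.
Centre of pressure: y_p = y_c + I_c/(y_c·A) = 0.563333 + 0.104313/(0.563333 × 0.65741) = 0.563333 + 0.281668 = 0.845001 m along the plane.

h_p = 0.845 m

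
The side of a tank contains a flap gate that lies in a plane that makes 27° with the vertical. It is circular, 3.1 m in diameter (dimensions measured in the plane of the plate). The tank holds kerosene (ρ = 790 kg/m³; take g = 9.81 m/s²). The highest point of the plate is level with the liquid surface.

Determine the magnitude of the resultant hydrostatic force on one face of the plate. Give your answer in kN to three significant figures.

F ≈ 80.8 kN

γ = ρg = 790 × 9.81 / 1000 = 7.7499 kN/m³.
The plate makes 27° with the vertical, i.e. θ = 90° − 27° = 63° to the horizontal. Measuring y along the incline from the free-surface line, vertical depth h = y·sinθ with sinθ = 0.891007.
The centroid is at the centre, 1.55 m below the top of the plate, so y_c = 1.55 m and h_c = 1.55 × 0.891007 = 1.38106 m.
A = π(1.55)² = 7.54768 m².
Resultant F = γ·h_c·A = 7.7499 × 1.38106 × 7.54768 = 80.7834 kN.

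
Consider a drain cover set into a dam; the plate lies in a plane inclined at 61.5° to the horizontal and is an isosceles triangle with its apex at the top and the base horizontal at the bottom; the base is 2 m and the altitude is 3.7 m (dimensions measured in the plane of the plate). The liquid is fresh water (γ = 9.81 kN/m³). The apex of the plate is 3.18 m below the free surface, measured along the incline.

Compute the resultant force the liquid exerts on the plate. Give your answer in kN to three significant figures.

F ≈ 180 kN

γ = 9.81 kN/m³.
Let θ = 61.5° be the plate's angle to the horizontal; measure y along the incline from where the plane meets the free surface. Vertical depth h = y·sinθ with sinθ = 0.878817.
With the apex up, the centroid sits 2h/3 = 2 × 3.7/3 = 2.46667 m below the apex, so y_c = 3.18 + 2.46667 = 5.64667 m and h_c = 5.64667 × 0.878817 = 4.96239 m.
A = ½ × 2 × 3.7 = 3.7 m².
Resultant F = γ·h_c·A = 9.81 × 4.96239 × 3.7 = 180.12 kN.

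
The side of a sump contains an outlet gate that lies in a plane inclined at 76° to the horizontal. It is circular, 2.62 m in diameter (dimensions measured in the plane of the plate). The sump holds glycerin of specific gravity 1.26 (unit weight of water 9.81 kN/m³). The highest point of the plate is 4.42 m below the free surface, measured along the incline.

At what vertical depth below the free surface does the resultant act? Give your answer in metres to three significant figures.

γ = 1.26 × 9.81 = 12.3606 kN/m³.
Let θ = 76° be the plate's angle to the horizontal; measure y along the incline from where the plane meets the free surface. Vertical depth h = y·sinθ with sinθ = 0.970296.
The centroid is at the centre, 1.31 m below the top of the plate, so y_c = 4.42 + 1.31 = 5.73 m and h_c = 5.73 × 0.970296 = 5.5598 m.
A = π(1.31)² = 5.39129 m².
Resultant F = γ·h_c·A = 12.3606 × 5.5598 × 5.39129 = 370.503 kN.
I_c = πr⁴/4 = π × 1.31⁴/4 = 2.313 m⁴.
Centre of pressure: y_p = y_c + I_c/(y_c·A) = 5.73 + 2.313/(5.73 × 5.39129) = 5.73 + 0.0748735 = 5.80487 m along the plane.
Vertically, h_p = y_p·sinθ = 5.80487 × 0.970296 = 5.63244 m.

h_p = 5.63 m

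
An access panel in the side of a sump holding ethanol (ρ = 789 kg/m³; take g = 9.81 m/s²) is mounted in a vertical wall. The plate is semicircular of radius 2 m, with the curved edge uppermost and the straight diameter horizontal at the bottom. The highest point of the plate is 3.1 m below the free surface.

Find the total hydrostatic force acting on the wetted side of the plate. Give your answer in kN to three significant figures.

F ≈ 207 kN

γ = ρg = 789 × 9.81 / 1000 = 7.74009 kN/m³.
The centroid lies 4r/(3π) = 0.848826 m above the diameter, so r − 4r/(3π) = 2 − 0.848826 = 1.15117 m below the topmost point, so the centroid depth is h_c = 3.1 + 1.15117 = 4.25117 m.
A = πr²/2 = π × 2²/2 = 6.28319 m².
Resultant F = γ·h_c·A = 7.74009 × 4.25117 × 6.28319 = 206.745 kN.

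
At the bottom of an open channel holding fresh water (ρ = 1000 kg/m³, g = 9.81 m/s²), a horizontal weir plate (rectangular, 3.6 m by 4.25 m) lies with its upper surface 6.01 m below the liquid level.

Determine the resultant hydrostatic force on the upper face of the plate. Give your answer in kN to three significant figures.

F ≈ 902 kN

γ = ρg = 1000 × 9.81 = 9810 N/m³ = 9.81 kN/m³.
The plate is horizontal, so pressure is uniform at p = γ·h = 9.81 × 6.01 = 58.9581 kN/m².
A = 3.6 × 4.25 = 15.3 m².
F = p·A = 58.9581 × 15.3 = 902.059 kN.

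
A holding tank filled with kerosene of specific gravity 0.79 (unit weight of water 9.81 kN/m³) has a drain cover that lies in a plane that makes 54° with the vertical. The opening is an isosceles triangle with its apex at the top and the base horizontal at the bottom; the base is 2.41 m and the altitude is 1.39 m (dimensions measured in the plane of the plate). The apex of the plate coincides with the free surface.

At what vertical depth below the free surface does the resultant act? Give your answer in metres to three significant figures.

γ = 0.79 × 9.81 = 7.7499 kN/m³.
The plate makes 54° with the vertical, i.e. θ = 90° − 54° = 36° to the horizontal. Measuring y along the incline from the free-surface line, vertical depth h = y·sinθ with sinθ = 0.587785.
With the apex up, the centroid sits 2h/3 = 2 × 1.39/3 = 0.926667 m below the apex, so y_c = 0.926667 m and h_c = 0.926667 × 0.587785 = 0.544681 m.
A = ½ × 2.41 × 1.39 = 1.67495 m².
Resultant F = γ·h_c·A = 7.7499 × 0.544681 × 1.67495 = 7.07034 kN.
I_c = b·h³/36 = 2.41 × 1.39³/36 = 0.179787 m⁴.
Centre of pressure: y_p = y_c + I_c/(y_c·A) = 0.926667 + 0.179787/(0.926667 × 1.67495) = 0.926667 + 0.115833 = 1.0425 m along the plane.
Vertically, h_p = y_p·sinθ = 1.0425 × 0.587785 = 0.612766 m.

h_p = 0.613 m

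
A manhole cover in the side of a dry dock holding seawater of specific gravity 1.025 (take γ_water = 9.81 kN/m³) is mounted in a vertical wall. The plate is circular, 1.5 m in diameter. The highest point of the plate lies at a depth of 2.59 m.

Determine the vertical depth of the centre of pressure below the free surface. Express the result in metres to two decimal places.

h_p = 3.38 m

γ = 1.025 × 9.81 = 10.05525 kN/m³.
The centroid is at the centre, 0.75 m below the top of the plate, so the centroid depth is h_c = 2.59 + 0.75 = 3.34 m.
A = π(0.75)² = 1.76715 m².
Resultant F = γ·h_c·A = 10.05525 × 3.34 × 1.76715 = 59.3489 kN.
I_c = πr⁴/4 = π × 0.75⁴/4 = 0.248505 m⁴.
Centre of pressure: y_p = y_c + I_c/(y_c·A) = 3.34 + 0.248505/(3.34 × 1.76715) = 3.34 + 0.0421032 = 3.3821 m along the plane.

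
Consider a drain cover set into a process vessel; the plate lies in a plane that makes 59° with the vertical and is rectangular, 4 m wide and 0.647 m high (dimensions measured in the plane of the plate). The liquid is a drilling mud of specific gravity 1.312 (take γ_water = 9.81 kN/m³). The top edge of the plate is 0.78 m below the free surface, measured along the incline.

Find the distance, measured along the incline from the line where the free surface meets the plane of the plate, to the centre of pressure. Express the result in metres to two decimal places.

y_p = 1.14 m

γ = 1.312 × 9.81 = 12.87072 kN/m³.
The plate makes 59° with the vertical, i.e. θ = 90° − 59° = 31° to the horizontal. Measuring y along the incline from the free-surface line, vertical depth h = y·sinθ with sinθ = 0.515038.
The centroid lies 0.647/2 = 0.3235 m below the top edge, so y_c = 0.78 + 0.3235 = 1.1035 m and h_c = 1.1035 × 0.515038 = 0.568344 m.
A = 4 × 0.647 = 2.588 m².
Resultant F = γ·h_c·A = 12.87072 × 0.568344 × 2.588 = 18.9312 kN.
I_c = b·h³/12 = 4 × 0.647³/12 = 0.09028 m⁴.
Centre of pressure: y_p = y_c + I_c/(y_c·A) = 1.1035 + 0.09028/(1.1035 × 2.588) = 1.1035 + 0.0316122 = 1.13511 m along the plane.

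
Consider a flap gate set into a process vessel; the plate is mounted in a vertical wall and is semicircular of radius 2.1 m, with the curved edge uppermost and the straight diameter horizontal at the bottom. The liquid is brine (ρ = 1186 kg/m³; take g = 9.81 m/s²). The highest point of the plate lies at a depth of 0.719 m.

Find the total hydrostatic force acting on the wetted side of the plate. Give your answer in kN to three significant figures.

F ≈ 155 kN

γ = ρg = 1186 × 9.81 / 1000 = 11.63466 kN/m³.
The centroid lies 4r/(3π) = 0.891268 m above the diameter, so r − 4r/(3π) = 2.1 − 0.891268 = 1.20873 m below the topmost point, so the centroid depth is h_c = 0.719 + 1.20873 = 1.92773 m.
A = πr²/2 = π × 2.1²/2 = 6.92721 m².
Resultant F = γ·h_c·A = 11.63466 × 1.92773 × 6.92721 = 155.367 kN.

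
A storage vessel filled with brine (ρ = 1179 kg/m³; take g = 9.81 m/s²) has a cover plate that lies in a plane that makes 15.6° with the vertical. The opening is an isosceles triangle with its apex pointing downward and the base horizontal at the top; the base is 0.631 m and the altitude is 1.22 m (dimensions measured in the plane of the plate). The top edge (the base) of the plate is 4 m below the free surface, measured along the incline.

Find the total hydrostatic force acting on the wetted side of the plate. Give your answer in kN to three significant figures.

γ = ρg = 1179 × 9.81 / 1000 = 11.56599 kN/m³.
The plate makes 15.6° with the vertical, i.e. θ = 90° − 15.6° = 74.4° to the horizontal. Measuring y along the incline from the free-surface line, vertical depth h = y·sinθ with sinθ = 0.963163.
With the apex down, the centroid sits h/3 = 1.22/3 = 0.406667 m below the base (the top edge), so y_c = 4 + 0.406667 = 4.40667 m and h_c = 4.40667 × 0.963163 = 4.24434 m.
A = ½ × 0.631 × 1.22 = 0.38491 m².
Resultant F = γ·h_c·A = 11.56599 × 4.24434 × 0.38491 = 18.8952 kN.

F ≈ 18.9 kN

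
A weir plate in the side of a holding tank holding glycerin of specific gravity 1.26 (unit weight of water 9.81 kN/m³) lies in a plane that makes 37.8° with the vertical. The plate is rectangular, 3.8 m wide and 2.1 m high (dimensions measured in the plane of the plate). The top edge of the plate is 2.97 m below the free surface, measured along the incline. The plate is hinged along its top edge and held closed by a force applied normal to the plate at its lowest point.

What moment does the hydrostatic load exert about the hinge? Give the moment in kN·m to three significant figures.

M ≈ 358 kN·m

γ = 1.26 × 9.81 = 12.3606 kN/m³.
The plate makes 37.8° with the vertical, i.e. θ = 90° − 37.8° = 52.2° to the horizontal. Measuring y along the incline from the free-surface line, vertical depth h = y·sinθ with sinθ = 0.790155.
The centroid lies 2.1/2 = 1.05 m below the top edge, so y_c = 2.97 + 1.05 = 4.02 m and h_c = 4.02 × 0.790155 = 3.17642 m.
A = 3.8 × 2.1 = 7.98 m².
Resultant F = γ·h_c·A = 12.3606 × 3.17642 × 7.98 = 313.314 kN.
I_c = b·h³/12 = 3.8 × 2.1³/12 = 2.93265 m⁴.
Centre of pressure: y_p = y_c + I_c/(y_c·A) = 4.02 + 2.93265/(4.02 × 7.98) = 4.02 + 0.0914179 = 4.11142 m along the plane.
The resultant acts 1.05 + 0.0914179 = 1.14142 m (along the plate) below the hinge at the top edge, so the moment about the hinge is M = F × 1.14142 = 313.314 × 1.14142 = 357.623 kN·m.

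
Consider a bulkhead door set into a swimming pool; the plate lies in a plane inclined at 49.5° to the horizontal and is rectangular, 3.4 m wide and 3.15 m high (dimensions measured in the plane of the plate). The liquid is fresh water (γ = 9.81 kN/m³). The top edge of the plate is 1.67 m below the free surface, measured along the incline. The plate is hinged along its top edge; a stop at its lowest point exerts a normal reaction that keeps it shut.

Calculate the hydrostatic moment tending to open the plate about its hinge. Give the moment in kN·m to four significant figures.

M ≈ 474.4 kN·m

γ = 9.81 kN/m³.
Let θ = 49.5° be the plate's angle to the horizontal; measure y along the incline from where the plane meets the free surface. Vertical depth h = y·sinθ with sinθ = 0.760406.
The centroid lies 3.15/2 = 1.575 m below the top edge, so y_c = 1.67 + 1.575 = 3.245 m and h_c = 3.245 × 0.760406 = 2.46752 m.
A = 3.4 × 3.15 = 10.71 m².
Resultant F = γ·h_c·A = 9.81 × 2.46752 × 10.71 = 259.25 kN.
I_c = b·h³/12 = 3.4 × 3.15³/12 = 8.85583 m⁴.
Centre of pressure: y_p = y_c + I_c/(y_c·A) = 3.245 + 8.85583/(3.245 × 10.71) = 3.245 + 0.254815 = 3.49981 m along the plane.
The resultant acts 1.575 + 0.254815 = 1.82981 m (along the plate) below the hinge at the top edge, so the moment about the hinge is M = F × 1.82981 = 259.25 × 1.82981 = 474.378 kN·m.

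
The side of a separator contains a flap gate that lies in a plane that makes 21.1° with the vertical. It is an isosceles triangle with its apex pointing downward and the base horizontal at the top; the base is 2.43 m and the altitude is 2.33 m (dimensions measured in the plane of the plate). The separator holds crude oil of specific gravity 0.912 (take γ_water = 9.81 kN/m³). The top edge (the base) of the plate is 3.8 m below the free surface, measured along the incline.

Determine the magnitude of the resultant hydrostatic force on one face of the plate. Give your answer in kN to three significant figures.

F ≈ 108 kN

γ = 0.912 × 9.81 = 8.94672 kN/m³.
The plate makes 21.1° with the vertical, i.e. θ = 90° − 21.1° = 68.9° to the horizontal. Measuring y along the incline from the free-surface line, vertical depth h = y·sinθ with sinθ = 0.932954.
With the apex down, the centroid sits h/3 = 2.33/3 = 0.776667 m below the base (the top edge), so y_c = 3.8 + 0.776667 = 4.57667 m and h_c = 4.57667 × 0.932954 = 4.26982 m.
A = ½ × 2.43 × 2.33 = 2.83095 m².
Resultant F = γ·h_c·A = 8.94672 × 4.26982 × 2.83095 = 108.145 kN.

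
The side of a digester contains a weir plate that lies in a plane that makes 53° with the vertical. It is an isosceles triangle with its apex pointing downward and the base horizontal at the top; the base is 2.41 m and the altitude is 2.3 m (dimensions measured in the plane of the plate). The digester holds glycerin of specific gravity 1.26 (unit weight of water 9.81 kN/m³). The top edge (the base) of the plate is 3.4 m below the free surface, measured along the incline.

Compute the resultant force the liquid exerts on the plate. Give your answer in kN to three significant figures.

F ≈ 85.9 kN

γ = 1.26 × 9.81 = 12.3606 kN/m³.
The plate makes 53° with the vertical, i.e. θ = 90° − 53° = 37° to the horizontal. Measuring y along the incline from the free-surface line, vertical depth h = y·sinθ with sinθ = 0.601815.
With the apex down, the centroid sits h/3 = 2.3/3 = 0.766667 m below the base (the top edge), so y_c = 3.4 + 0.766667 = 4.16667 m and h_c = 4.16667 × 0.601815 = 2.50756 m.
A = ½ × 2.41 × 2.3 = 2.7715 m².
Resultant F = γ·h_c·A = 12.3606 × 2.50756 × 2.7715 = 85.9025 kN.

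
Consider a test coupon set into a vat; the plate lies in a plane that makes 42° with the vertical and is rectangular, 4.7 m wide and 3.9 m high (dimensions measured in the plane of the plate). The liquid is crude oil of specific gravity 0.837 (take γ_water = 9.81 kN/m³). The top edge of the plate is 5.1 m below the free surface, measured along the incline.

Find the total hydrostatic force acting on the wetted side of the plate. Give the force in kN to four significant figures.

γ = 0.837 × 9.81 = 8.21097 kN/m³.
The plate makes 42° with the vertical, i.e. θ = 90° − 42° = 48° to the horizontal. Measuring y along the incline from the free-surface line, vertical depth h = y·sinθ with sinθ = 0.743145.
The centroid lies 3.9/2 = 1.95 m below the top edge, so y_c = 5.1 + 1.95 = 7.05 m and h_c = 7.05 × 0.743145 = 5.23917 m.
A = 4.7 × 3.9 = 18.33 m².
Resultant F = γ·h_c·A = 8.21097 × 5.23917 × 18.33 = 788.532 kN.

F ≈ 788.5 kN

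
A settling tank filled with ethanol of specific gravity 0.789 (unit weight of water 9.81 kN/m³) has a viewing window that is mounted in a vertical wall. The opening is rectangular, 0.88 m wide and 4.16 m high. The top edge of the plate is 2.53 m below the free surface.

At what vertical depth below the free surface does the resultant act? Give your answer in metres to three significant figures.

γ = 0.789 × 9.81 = 7.74009 kN/m³.
The centroid lies 4.16/2 = 2.08 m below the top edge, so the centroid depth is h_c = 2.53 + 2.08 = 4.61 m.
A = 0.88 × 4.16 = 3.6608 m².
Resultant F = γ·h_c·A = 7.74009 × 4.61 × 3.6608 = 130.624 kN.
I_c = b·h³/12 = 0.88 × 4.16³/12 = 5.27936 m⁴.
Centre of pressure: y_p = y_c + I_c/(y_c·A) = 4.61 + 5.27936/(4.61 × 3.6608) = 4.61 + 0.312827 = 4.92283 m along the plane.

h_p = 4.92 m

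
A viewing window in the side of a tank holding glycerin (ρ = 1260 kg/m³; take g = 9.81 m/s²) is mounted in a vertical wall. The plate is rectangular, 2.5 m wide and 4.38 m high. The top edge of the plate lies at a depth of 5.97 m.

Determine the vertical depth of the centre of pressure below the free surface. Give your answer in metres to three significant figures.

h_p = 8.36 m

γ = ρg = 1260 × 9.81 / 1000 = 12.3606 kN/m³.
The centroid lies 4.38/2 = 2.19 m below the top edge, so the centroid depth is h_c = 5.97 + 2.19 = 8.16 m.
A = 2.5 × 4.38 = 10.95 m².
Resultant F = γ·h_c·A = 12.3606 × 8.16 × 10.95 = 1104.44 kN.
I_c = b·h³/12 = 2.5 × 4.38³/12 = 17.5058 m⁴.
Centre of pressure: y_p = y_c + I_c/(y_c·A) = 8.16 + 17.5058/(8.16 × 10.95) = 8.16 + 0.19592 = 8.35592 m along the plane.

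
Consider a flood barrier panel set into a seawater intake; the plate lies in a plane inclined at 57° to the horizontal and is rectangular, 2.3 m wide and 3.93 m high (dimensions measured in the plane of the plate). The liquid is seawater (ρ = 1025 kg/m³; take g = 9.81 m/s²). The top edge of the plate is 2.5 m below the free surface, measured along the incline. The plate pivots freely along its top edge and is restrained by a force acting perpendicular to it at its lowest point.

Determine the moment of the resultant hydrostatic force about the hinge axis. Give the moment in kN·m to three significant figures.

γ = ρg = 1025 × 9.81 / 1000 = 10.05525 kN/m³.
Let θ = 57° be the plate's angle to the horizontal; measure y along the incline from where the plane meets the free surface. Vertical depth h = y·sinθ with sinθ = 0.838671.
The centroid lies 3.93/2 = 1.965 m below the top edge, so y_c = 2.5 + 1.965 = 4.465 m and h_c = 4.465 × 0.838671 = 3.74467 m.
A = 2.3 × 3.93 = 9.039 m².
Resultant F = γ·h_c·A = 10.05525 × 3.74467 × 9.039 = 340.351 kN.
I_c = b·h³/12 = 2.3 × 3.93³/12 = 11.6339 m⁴.
Centre of pressure: y_p = y_c + I_c/(y_c·A) = 4.465 + 11.6339/(4.465 × 9.039) = 4.465 + 0.288259 = 4.75326 m along the plane.
The resultant acts 1.965 + 0.288259 = 2.25326 m (along the plate) below the hinge at the top edge, so the moment about the hinge is M = F × 2.25326 = 340.351 × 2.25326 = 766.899 kN·m.

M ≈ 767 kN·m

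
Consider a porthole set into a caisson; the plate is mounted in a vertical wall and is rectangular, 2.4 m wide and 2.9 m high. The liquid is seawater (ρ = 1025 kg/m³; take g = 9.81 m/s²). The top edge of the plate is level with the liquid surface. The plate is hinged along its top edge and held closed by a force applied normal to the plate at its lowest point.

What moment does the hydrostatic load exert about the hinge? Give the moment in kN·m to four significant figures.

γ = ρg = 1025 × 9.81 / 1000 = 10.05525 kN/m³.
The centroid lies 2.9/2 = 1.45 m below the top edge, so the centroid depth is h_c = 1.45 m.
A = 2.4 × 2.9 = 6.96 m².
Resultant F = γ·h_c·A = 10.05525 × 1.45 × 6.96 = 101.478 kN.
I_c = b·h³/12 = 2.4 × 2.9³/12 = 4.8778 m⁴.
Centre of pressure: y_p = y_c + I_c/(y_c·A) = 1.45 + 4.8778/(1.45 × 6.96) = 1.45 + 0.483333 = 1.93333 m along the plane.
The resultant acts 1.45 + 0.483333 = 1.93333 m (along the plate) below the hinge at the top edge, so the moment about the hinge is M = F × 1.93333 = 101.478 × 1.93333 = 196.19 kN·m.

M ≈ 196.2 kN·m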